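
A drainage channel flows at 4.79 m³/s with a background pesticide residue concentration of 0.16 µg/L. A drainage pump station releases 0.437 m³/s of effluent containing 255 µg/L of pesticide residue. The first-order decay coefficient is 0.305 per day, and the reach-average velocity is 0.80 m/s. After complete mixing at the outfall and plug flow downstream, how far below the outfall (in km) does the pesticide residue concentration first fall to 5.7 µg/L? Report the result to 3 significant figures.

After mixing, C = (4.790·0.1600 + 0.4370·255.0) / 5.227 = 112.2/5.227 = 21.47 µg/L.
Set 21.47·exp(−k·t) = 5.7 → t = ln(21.47/5.7)/k = 375600 s = 104.3 h.
Distance = v·t = 0.80·375600 = 300500 m = 300.5 km.

301 km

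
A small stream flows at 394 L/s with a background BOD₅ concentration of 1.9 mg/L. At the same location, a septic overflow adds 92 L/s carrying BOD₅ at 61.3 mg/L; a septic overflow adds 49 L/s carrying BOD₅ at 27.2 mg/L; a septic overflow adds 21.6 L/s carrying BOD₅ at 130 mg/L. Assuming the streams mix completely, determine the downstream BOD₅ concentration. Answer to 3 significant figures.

Mixed concentration C = ΣQC/ΣQ = (394.0·1.900 + 92.00·61.30 + 49.00·27.20 + 21.60·130.0) / 556.6 = 10530/556.6 = 18.92 mg/L.

18.9 mg/L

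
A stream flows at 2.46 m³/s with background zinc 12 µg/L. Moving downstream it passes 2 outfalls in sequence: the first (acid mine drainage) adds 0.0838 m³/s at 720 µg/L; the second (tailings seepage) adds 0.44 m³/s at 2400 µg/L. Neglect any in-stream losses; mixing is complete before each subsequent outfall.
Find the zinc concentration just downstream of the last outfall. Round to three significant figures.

384 µg/L

Outfall 1: combined Q = 2.544 m³/s; C = (2.460·12.00 + 0.08380·720.0)/2.544 = 35.32 µg/L.
Outfall 2: combined Q = 2.984 m³/s; C = (2.544·35.32 + 0.4400·2400)/2.984 = 384.0 µg/L.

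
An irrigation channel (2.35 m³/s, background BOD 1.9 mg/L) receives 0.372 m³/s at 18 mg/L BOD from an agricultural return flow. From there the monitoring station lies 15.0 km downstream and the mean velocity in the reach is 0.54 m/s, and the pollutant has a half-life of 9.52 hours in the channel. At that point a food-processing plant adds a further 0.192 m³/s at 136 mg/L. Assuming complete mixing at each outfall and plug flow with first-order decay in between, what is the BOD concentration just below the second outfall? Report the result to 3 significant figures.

11.1 mg/L

Conservation of mass: C = (2.350·1.900 + 0.3720·18.00) / 2.722 = 11.16/2.722 = 4.100 mg/L; combined flow 2.722 m³/s.
Travel time t = 15.0·1000 / 0.54 = 27780 s = 7.716 h.
Half-life 9.52 h → k = ln 2 / 9.52 = 0.07281 h⁻¹ = 1.747 d⁻¹.
Decay over the reach: 4.100·exp(−kt) = 4.100·0.5702 = 2.338 mg/L.
At the second outfall, C = (2.722·2.338 + 0.1920·136.0) / (2.722 + 0.1920) = 11.14 mg/L.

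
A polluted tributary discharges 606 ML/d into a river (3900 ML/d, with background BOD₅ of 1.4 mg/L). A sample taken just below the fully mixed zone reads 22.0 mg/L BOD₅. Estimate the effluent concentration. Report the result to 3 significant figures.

Mass balance: 3900·1.400 + 606.0·Cₑ = 4506·22.00
→ Cₑ = (4506·22.00 − 3900·1.400) / 606.0 = 154.6 mg/L.

155 mg/L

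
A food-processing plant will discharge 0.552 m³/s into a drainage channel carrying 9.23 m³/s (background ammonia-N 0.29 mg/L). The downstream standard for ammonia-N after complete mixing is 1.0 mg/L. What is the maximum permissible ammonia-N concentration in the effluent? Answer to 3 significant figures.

At the limit, (Qr·Cr + Qe·Cₑ)/(Qr + Qe) = 1.0:
Cₑ = (9.782·1.0 − 9.230·0.2900) / 0.5520 = 12.87 mg/L.

12.9 mg/L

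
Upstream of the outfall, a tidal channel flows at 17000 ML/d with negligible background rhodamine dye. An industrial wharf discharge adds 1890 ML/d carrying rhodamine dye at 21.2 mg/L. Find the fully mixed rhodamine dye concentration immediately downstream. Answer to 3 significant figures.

2.12 mg/L

Mass balance: C = (17000·0 + 1890·21.20) / 18890 = 40070/18890 = 2.121 mg/L.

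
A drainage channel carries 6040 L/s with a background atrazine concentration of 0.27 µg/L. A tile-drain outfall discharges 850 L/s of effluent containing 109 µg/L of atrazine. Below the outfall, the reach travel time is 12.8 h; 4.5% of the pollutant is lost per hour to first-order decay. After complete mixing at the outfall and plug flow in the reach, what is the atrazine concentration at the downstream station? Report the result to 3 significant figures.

7.59 µg/L

Conservation of mass: C = (6040·0.2700 + 850.0·109.0) / 6890 = 94280/6890 = 13.68 µg/L.
4.5%/h lost → k = −ln(1 − 0.045) = 0.04604 h⁻¹.
After decay, C = 13.68 × e^(−kt) = 13.68 × 0.5547 = 7.590 µg/L.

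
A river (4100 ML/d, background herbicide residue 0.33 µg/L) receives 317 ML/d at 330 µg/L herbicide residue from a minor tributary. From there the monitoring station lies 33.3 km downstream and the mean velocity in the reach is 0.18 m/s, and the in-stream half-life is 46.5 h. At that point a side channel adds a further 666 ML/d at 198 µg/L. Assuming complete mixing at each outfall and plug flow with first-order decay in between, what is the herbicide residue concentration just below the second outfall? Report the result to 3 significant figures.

35.6 µg/L

Mass balance: C = (4100·0.3300 + 317.0·330.0) / 4417 = 106000/4417 = 23.99 µg/L; combined flow 4417 ML/d.
Travel time t = 33.3·1000 / 0.18 = 185000 s = 51.39 h.
Half-life 46.5 h → k = ln 2 / 46.5 = 0.01491 h⁻¹ = 0.3578 d⁻¹.
Applying C = C₀e^(−kt): 23.99 × 0.4649 = 11.15 µg/L.
Second outfall: C = (4417·11.15 + 666.0·198.0)/5083 = 35.63 µg/L.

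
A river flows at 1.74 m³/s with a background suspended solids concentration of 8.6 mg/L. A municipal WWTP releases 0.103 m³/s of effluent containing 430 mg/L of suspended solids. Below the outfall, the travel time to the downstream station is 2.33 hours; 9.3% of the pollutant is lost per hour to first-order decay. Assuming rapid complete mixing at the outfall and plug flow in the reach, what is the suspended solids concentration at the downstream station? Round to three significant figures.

Mixed concentration C = ΣQC/ΣQ = (1.740·8.600 + 0.1030·430.0) / 1.843 = 59.25/1.843 = 32.15 mg/L.
9.3%/h lost → k = −ln(1 − 0.093) = 0.09761 h⁻¹.
Decay over the reach: 32.15·exp(−kt) = 32.15·0.7966 = 25.61 mg/L.

25.6 mg/L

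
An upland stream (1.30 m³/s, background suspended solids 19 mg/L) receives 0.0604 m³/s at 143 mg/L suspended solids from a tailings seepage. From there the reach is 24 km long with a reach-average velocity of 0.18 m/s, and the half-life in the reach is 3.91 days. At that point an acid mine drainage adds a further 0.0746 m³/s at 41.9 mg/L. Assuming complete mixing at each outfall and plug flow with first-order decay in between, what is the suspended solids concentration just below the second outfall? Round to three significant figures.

19.8 mg/L

After mixing, C = (1.300·19.00 + 0.06040·143.0) / 1.360 = 33.34/1.360 = 24.51 mg/L; combined flow 1.360 m³/s.
Travel time t = 24·1000 / 0.18 = 133300 s = 37.04 h.
Half-life 3.91 d → k = ln 2 / 3.91 = 0.1773 d⁻¹.
Decay over the reach: 24.51·exp(−kt) = 24.51·0.7607 = 18.64 mg/L.
Second outfall: C = (1.360·18.64 + 0.07460·41.90)/1.435 = 19.85 mg/L.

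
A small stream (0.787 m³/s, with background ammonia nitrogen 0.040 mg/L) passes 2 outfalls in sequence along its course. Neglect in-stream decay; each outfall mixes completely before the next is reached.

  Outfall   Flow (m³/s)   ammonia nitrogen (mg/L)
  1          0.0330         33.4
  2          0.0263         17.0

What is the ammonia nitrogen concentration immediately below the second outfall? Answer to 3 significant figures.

After outfall 1: Q = 0.7870 + 0.03300 = 0.8200 m³/s; C = (0.7870·0.04000 + 0.03300·33.40)/0.8200 = 1.383 mg/L.
After outfall 2: Q = 0.8200 + 0.02630 = 0.8463 m³/s; C = (0.8200·1.383 + 0.02630·17.00)/0.8463 = 1.868 mg/L.

1.87 mg/L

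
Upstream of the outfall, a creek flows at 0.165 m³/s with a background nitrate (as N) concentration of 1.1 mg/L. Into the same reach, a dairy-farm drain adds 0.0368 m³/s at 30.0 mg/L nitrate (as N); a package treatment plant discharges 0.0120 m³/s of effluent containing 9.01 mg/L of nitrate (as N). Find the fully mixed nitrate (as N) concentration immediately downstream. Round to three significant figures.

After mixing, C = (0.1650·1.100 + 0.03680·30.00 + 0.01200·9.010) / 0.2138 = 1.394/0.2138 = 6.518 mg/L.

6.52 mg/L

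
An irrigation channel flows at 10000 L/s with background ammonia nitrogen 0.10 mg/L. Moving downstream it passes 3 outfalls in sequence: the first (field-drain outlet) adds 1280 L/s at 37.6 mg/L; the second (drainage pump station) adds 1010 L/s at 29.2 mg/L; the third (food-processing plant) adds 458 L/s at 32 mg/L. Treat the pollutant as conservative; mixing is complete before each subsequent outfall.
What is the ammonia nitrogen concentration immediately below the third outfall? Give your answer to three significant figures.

After outfall 1: Q = 10000 + 1280 = 11280 L/s; C = (10000·0.1000 + 1280·37.60)/11280 = 4.355 mg/L.
After outfall 2: Q = 11280 + 1010 = 12290 L/s; C = (11280·4.355 + 1010·29.20)/12290 = 6.397 mg/L.
After outfall 3: Q = 12290 + 458.0 = 12750 L/s; C = (12290·6.397 + 458.0·32.00)/12750 = 7.317 mg/L.

7.32 mg/L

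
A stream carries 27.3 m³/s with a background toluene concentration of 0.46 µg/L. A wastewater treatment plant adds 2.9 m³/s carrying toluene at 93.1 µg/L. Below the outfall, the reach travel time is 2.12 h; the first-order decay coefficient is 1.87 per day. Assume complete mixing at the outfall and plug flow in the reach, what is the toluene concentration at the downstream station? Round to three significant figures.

7.93 µg/L

After mixing, C = (27.30·0.4600 + 2.900·93.10) / 30.20 = 282.5/30.20 = 9.356 µg/L.
Applying C = C₀e^(−kt): 9.356 × 0.8477 = 7.931 µg/L.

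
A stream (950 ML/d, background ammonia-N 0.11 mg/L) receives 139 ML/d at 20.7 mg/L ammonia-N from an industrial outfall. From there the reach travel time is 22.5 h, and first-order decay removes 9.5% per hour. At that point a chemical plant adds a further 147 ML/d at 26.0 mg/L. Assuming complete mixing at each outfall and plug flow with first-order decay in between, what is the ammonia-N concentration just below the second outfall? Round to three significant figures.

3.35 mg/L

After mixing, C = (950.0·0.1100 + 139.0·20.70) / 1089 = 2982/1089 = 2.738 mg/L; combined flow 1089 ML/d.
9.5%/h lost → k = −ln(1 − 0.095) = 0.09982 h⁻¹.
Decay over the reach: 2.738·exp(−kt) = 2.738·0.1058 = 0.2898 mg/L.
Second outfall: C = (1089·0.2898 + 147.0·26.00)/1236 = 3.348 mg/L.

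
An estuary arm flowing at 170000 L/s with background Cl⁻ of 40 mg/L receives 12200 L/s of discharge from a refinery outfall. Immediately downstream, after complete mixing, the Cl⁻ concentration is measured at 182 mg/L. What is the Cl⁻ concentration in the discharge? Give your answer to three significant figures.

2160 mg/L

Mass balance: 170000·40.00 + 12200·Cₑ = 182200·182.0
→ Cₑ = (182200·182.0 − 170000·40.00) / 12200 = 2161 mg/L.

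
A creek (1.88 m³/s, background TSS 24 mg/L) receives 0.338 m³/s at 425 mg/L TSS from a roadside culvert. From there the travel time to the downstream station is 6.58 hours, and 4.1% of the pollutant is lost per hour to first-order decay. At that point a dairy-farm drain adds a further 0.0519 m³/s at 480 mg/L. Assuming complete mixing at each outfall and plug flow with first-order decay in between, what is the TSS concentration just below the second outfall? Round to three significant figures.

Flow-weighted average: C = (1.880·24.00 + 0.3380·425.0) / 2.218 = 188.8/2.218 = 85.11 mg/L; combined flow 2.218 m³/s.
4.1%/h lost → k = −ln(1 − 0.041) = 0.04186 h⁻¹.
Applying C = C₀e^(−kt): 85.11 × 0.7592 = 64.62 mg/L.
Second outfall: C = (2.218·64.62 + 0.05190·480.0)/2.270 = 74.11 mg/L.

74.1 mg/L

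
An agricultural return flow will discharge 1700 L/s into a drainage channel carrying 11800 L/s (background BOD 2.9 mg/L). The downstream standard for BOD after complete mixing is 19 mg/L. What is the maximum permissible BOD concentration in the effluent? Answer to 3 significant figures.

At the limit, (Qr·Cr + Qe·Cₑ)/(Qr + Qe) = 19:
Cₑ = (13500·19 − 11800·2.900) / 1700 = 130.8 mg/L.

131 mg/L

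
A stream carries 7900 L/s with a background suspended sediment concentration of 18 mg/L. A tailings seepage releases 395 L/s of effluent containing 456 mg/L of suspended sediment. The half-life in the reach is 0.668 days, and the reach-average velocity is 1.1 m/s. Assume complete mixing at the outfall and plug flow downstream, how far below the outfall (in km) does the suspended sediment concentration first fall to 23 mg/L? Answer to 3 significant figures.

After mixing, C = (7900·18.00 + 395.0·456.0) / 8295 = 322300/8295 = 38.86 mg/L.
Half-life 0.668 d → k = ln 2 / 0.668 = 1.038 d⁻¹.
Set 38.86·exp(−k·t) = 23 → t = ln(38.86/23)/k = 43660 s = 12.13 h.
Distance = v·t = 1.1·43660 = 48030 m = 48.03 km.

48.0 km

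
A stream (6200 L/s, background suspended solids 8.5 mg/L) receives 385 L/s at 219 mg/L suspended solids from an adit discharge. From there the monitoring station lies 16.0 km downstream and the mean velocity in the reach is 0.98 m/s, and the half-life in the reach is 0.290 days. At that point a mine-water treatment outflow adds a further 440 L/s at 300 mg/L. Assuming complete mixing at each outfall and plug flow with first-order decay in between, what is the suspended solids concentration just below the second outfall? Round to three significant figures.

Mass balance: C = (6200·8.500 + 385.0·219.0) / 6585 = 137000/6585 = 20.81 mg/L; combined flow 6585 L/s.
Travel time t = 16.0·1000 / 0.98 = 16330 s = 4.535 h.
Half-life 0.290 d → k = ln 2 / 0.290 = 2.390 d⁻¹.
First-order decay: C = 20.81·exp(−k·t) = 20.81·0.6366 = 13.25 mg/L.
At the second outfall, C = (6585·13.25 + 440.0·300.0) / (6585 + 440.0) = 31.21 mg/L.

31.2 mg/L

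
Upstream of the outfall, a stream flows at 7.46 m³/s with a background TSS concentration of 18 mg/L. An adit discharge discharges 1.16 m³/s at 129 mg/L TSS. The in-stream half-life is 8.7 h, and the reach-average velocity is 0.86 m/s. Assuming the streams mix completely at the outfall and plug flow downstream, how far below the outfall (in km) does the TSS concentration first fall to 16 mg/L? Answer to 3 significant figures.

Mixed concentration C = ΣQC/ΣQ = (7.460·18.00 + 1.160·129.0) / 8.620 = 283.9/8.620 = 32.94 mg/L.
Half-life 8.7 h → k = ln 2 / 8.7 = 0.07967 h⁻¹ = 1.912 d⁻¹.
Set 32.94·exp(−k·t) = 16 → t = ln(32.94/16)/k = 32620 s = 9.062 h.
Distance = v·t = 0.86·32620 = 28060 m = 28.06 km.

28.1 km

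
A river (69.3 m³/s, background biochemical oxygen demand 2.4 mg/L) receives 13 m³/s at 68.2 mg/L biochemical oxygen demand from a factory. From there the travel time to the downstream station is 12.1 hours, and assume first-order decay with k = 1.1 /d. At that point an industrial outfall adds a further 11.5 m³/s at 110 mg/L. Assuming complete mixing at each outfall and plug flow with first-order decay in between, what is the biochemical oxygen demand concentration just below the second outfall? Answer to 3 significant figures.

19.9 mg/L

Conservation of mass: C = (69.30·2.400 + 13.00·68.20) / 82.30 = 1053/82.30 = 12.79 mg/L; combined flow 82.30 m³/s.
Decay over the reach: 12.79·exp(−kt) = 12.79·0.5743 = 7.348 mg/L.
Second outfall: C = (82.30·7.348 + 11.50·110.0)/93.80 = 19.93 mg/L.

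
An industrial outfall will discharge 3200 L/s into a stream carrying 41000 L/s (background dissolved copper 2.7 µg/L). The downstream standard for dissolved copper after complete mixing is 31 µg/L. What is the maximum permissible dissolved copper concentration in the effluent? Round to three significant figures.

At the limit, (Qr·Cr + Qe·Cₑ)/(Qr + Qe) = 31:
Cₑ = (44200·31 − 41000·2.700) / 3200 = 393.6 µg/L.

394 µg/L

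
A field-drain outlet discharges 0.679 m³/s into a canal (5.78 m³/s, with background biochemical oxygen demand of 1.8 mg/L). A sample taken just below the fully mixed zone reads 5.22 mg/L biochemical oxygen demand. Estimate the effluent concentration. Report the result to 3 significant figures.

Mass balance: 5.780·1.800 + 0.6790·Cₑ = 6.459·5.220
→ Cₑ = (6.459·5.220 − 5.780·1.800) / 0.6790 = 34.33 mg/L.

34.3 mg/L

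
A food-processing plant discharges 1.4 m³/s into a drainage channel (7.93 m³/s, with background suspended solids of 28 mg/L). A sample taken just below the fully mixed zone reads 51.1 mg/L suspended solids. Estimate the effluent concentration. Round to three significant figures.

Mass balance: 7.930·28.00 + 1.400·Cₑ = 9.330·51.10
→ Cₑ = (9.330·51.10 − 7.930·28.00) / 1.400 = 181.9 mg/L.

182 mg/L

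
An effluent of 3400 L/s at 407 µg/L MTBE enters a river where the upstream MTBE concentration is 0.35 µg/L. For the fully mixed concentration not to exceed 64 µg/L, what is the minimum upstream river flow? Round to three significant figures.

Set C_mix = 64: (Q·0.3500 + 3400·407.0) / (Q + 3400) = 64
→ Q = 3400·(407.0 − 64)/(64 − 0.3500) = 18320 L/s.

18300 L/s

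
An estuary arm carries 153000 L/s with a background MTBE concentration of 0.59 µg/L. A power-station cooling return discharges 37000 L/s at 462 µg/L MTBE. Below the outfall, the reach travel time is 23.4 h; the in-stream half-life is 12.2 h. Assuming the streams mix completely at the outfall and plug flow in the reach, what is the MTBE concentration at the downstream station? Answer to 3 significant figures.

Mixed concentration C = ΣQC/ΣQ = (153000·0.5900 + 37000·462.0) / 190000 = 17180000/190000 = 90.44 µg/L.
Half-life 12.2 h → k = ln 2 / 12.2 = 0.05682 h⁻¹ = 1.364 d⁻¹.
First-order decay: C = 90.44·exp(−k·t) = 90.44·0.2646 = 23.93 µg/L.

23.9 µg/L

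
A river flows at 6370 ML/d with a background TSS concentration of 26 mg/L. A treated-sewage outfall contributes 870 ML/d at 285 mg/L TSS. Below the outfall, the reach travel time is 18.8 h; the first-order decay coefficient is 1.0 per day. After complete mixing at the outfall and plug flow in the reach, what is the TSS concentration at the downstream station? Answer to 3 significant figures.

26.1 mg/L

After mixing, C = (6370·26.00 + 870.0·285.0) / 7240 = 413600/7240 = 57.12 mg/L.
Applying C = C₀e^(−kt): 57.12 × 0.4569 = 26.10 mg/L.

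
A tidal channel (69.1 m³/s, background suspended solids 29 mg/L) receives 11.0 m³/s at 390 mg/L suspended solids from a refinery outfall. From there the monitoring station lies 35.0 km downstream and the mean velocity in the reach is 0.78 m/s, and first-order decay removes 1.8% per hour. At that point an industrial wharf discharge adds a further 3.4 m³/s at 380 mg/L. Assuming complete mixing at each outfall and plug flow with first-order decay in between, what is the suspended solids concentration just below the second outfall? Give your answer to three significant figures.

75.6 mg/L

Mixed concentration C = ΣQC/ΣQ = (69.10·29.00 + 11.00·390.0) / 80.10 = 6294/80.10 = 78.58 mg/L; combined flow 80.10 m³/s.
Travel time t = 35.0·1000 / 0.78 = 44870 s = 12.46 h.
1.8%/h lost → k = −ln(1 − 0.018) = 0.01816 h⁻¹.
Decay over the reach: 78.58·exp(−kt) = 78.58·0.7974 = 62.66 mg/L.
At the second outfall, C = (80.10·62.66 + 3.400·380.0) / (80.10 + 3.400) = 75.58 mg/L.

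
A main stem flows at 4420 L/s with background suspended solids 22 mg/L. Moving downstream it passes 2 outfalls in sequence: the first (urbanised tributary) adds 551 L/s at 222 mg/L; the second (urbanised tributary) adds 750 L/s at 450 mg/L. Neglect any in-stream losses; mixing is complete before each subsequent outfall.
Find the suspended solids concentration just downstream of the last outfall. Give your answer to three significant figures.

97.4 mg/L

Below outfall 1: Q → 4971 L/s, C = (4420·22.00 + 551.0·222.0)/4971 = 44.17 mg/L.
Below outfall 2: Q → 5721 L/s, C = (4971·44.17 + 750.0·450.0)/5721 = 97.37 mg/L.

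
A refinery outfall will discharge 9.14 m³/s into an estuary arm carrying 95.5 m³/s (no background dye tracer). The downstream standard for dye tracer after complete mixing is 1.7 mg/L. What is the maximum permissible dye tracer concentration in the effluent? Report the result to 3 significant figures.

19.5 mg/L

At the limit, (Qr·Cr + Qe·Cₑ)/(Qr + Qe) = 1.7:
Cₑ = (104.6·1.7 − 95.50·0) / 9.140 = 19.46 mg/L.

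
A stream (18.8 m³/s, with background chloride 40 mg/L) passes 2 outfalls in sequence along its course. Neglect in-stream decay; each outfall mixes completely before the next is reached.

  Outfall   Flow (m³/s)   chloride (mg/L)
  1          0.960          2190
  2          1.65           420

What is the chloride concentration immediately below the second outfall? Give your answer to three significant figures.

Below outfall 1: Q → 19.76 m³/s, C = (18.80·40.00 + 0.9600·2190)/19.76 = 144.5 mg/L.
Below outfall 2: Q → 21.41 m³/s, C = (19.76·144.5 + 1.650·420.0)/21.41 = 165.7 mg/L.

166 mg/L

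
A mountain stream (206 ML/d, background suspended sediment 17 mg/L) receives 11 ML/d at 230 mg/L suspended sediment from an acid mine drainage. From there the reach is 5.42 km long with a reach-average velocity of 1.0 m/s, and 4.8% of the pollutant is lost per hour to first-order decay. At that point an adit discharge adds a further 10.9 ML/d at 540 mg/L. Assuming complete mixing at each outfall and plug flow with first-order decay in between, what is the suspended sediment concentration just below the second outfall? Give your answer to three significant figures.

50.4 mg/L

Conservation of mass: C = (206.0·17.00 + 11.00·230.0) / 217.0 = 6032/217.0 = 27.80 mg/L; combined flow 217.0 ML/d.
Travel time t = 5.42·1000 / 1.0 = 5420 s = 1.506 h.
4.8%/h lost → k = −ln(1 − 0.048) = 0.04919 h⁻¹.
First-order decay: C = 27.80·exp(−k·t) = 27.80·0.9286 = 25.81 mg/L.
Second outfall: C = (217.0·25.81 + 10.90·540.0)/227.9 = 50.41 mg/L.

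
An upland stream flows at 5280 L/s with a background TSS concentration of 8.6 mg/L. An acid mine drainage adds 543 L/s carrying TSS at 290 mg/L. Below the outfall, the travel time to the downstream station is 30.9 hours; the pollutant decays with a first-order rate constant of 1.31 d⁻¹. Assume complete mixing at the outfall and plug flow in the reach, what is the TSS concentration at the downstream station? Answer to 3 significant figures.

Conservation of mass: C = (5280·8.600 + 543.0·290.0) / 5823 = 202900/5823 = 34.84 mg/L.
After decay, C = 34.84 × e^(−kt) = 34.84 × 0.1851 = 6.451 mg/L.

6.45 mg/L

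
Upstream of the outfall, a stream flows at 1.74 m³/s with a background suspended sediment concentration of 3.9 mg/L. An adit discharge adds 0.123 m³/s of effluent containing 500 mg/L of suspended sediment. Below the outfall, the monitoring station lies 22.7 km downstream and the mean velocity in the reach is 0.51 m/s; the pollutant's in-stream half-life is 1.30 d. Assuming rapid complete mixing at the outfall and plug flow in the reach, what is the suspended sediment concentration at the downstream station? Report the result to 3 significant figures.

27.9 mg/L

Mass balance: C = (1.740·3.900 + 0.1230·500.0) / 1.863 = 68.29/1.863 = 36.65 mg/L.
Travel time t = 22.7·1000 / 0.51 = 44510 s = 12.36 h.
Half-life 1.30 d → k = ln 2 / 1.30 = 0.5332 d⁻¹.
First-order decay: C = 36.65·exp(−k·t) = 36.65·0.7598 = 27.85 mg/L.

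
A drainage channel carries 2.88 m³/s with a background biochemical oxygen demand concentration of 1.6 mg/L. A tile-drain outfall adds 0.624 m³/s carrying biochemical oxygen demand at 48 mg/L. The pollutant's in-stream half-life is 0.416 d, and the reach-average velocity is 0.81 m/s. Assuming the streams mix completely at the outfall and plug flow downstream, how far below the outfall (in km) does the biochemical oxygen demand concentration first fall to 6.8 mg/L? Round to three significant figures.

Conservation of mass: C = (2.880·1.600 + 0.6240·48.00) / 3.504 = 34.56/3.504 = 9.863 mg/L.
Half-life 0.416 d → k = ln 2 / 0.416 = 1.666 d⁻¹.
Set 9.863·exp(−k·t) = 6.8 → t = ln(9.863/6.8)/k = 19280 s = 5.356 h.
Distance = v·t = 0.81·19280 = 15620 m = 15.62 km.

15.6 km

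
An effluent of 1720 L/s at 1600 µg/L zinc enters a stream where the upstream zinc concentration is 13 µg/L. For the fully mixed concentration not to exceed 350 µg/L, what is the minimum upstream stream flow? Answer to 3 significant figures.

6380 L/s

Set C_mix = 350: (Q·13.00 + 1720·1600) / (Q + 1720) = 350
→ Q = 1720·(1600 − 350)/(350 − 13.00) = 6380 L/s.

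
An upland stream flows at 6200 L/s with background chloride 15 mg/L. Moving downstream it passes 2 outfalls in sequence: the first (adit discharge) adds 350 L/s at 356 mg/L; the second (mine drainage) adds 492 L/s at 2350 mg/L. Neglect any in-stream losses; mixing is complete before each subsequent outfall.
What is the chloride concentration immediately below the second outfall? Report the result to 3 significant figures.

195 mg/L

After outfall 1: Q = 6200 + 350.0 = 6550 L/s; C = (6200·15.00 + 350.0·356.0)/6550 = 33.22 mg/L.
After outfall 2: Q = 6550 + 492.0 = 7042 L/s; C = (6550·33.22 + 492.0·2350)/7042 = 195.1 mg/L.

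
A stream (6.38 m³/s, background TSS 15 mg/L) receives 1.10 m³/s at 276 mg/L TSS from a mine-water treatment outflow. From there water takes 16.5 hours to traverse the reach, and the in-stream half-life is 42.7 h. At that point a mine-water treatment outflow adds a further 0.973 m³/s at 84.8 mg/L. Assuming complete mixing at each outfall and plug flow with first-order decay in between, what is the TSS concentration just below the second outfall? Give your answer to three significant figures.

45.9 mg/L

Conservation of mass: C = (6.380·15.00 + 1.100·276.0) / 7.480 = 399.3/7.480 = 53.38 mg/L; combined flow 7.480 m³/s.
Half-life 42.7 h → k = ln 2 / 42.7 = 0.01623 h⁻¹ = 0.3896 d⁻¹.
After decay, C = 53.38 × e^(−kt) = 53.38 × 0.7650 = 40.84 mg/L.
At the second outfall, C = (7.480·40.84 + 0.9730·84.80) / (7.480 + 0.9730) = 45.90 mg/L.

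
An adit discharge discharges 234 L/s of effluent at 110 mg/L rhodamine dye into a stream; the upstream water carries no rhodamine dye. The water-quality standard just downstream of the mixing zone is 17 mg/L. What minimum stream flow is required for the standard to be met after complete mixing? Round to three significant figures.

Set C_mix = 17: (Q·0 + 234.0·110.0) / (Q + 234.0) = 17
→ Q = 234.0·(110.0 − 17)/(17 − 0) = 1280 L/s.

1280 L/s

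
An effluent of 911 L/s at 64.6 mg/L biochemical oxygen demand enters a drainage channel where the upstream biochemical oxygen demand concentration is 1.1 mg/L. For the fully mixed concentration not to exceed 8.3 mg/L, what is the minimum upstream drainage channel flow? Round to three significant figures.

7120 L/s

Set C_mix = 8.3: (Q·1.100 + 911.0·64.60) / (Q + 911.0) = 8.3
→ Q = 911.0·(64.60 − 8.3)/(8.3 − 1.100) = 7124 L/s.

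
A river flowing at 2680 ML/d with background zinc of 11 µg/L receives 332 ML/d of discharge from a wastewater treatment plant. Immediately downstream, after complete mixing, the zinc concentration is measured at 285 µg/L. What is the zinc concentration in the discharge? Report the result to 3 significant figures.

2500 µg/L

Mass balance: 2680·11.00 + 332.0·Cₑ = 3012·285.0
→ Cₑ = (3012·285.0 − 2680·11.00) / 332.0 = 2497 µg/L.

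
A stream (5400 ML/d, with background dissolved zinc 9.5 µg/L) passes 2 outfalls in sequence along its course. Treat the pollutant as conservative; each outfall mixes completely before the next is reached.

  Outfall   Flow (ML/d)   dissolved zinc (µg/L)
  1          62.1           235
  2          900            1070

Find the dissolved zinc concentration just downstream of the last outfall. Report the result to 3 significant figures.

After outfall 1: Q = 5400 + 62.10 = 5462 ML/d; C = (5400·9.500 + 62.10·235.0)/5462 = 12.06 µg/L.
After outfall 2: Q = 5462 + 900.0 = 6362 ML/d; C = (5462·12.06 + 900.0·1070)/6362 = 161.7 µg/L.

162 µg/L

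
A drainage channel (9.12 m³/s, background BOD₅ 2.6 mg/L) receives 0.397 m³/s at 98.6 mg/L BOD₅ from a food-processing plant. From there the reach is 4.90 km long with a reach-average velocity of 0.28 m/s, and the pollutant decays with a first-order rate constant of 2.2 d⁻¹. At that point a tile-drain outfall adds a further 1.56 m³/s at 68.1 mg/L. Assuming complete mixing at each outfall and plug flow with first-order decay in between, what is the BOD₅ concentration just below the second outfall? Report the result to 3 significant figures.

Mixed concentration C = ΣQC/ΣQ = (9.120·2.600 + 0.3970·98.60) / 9.517 = 62.86/9.517 = 6.605 mg/L; combined flow 9.517 m³/s.
Travel time t = 4.90·1000 / 0.28 = 17500 s = 4.861 h.
Applying C = C₀e^(−kt): 6.605 × 0.6404 = 4.230 mg/L.
Second outfall: C = (9.517·4.230 + 1.560·68.10)/11.08 = 13.22 mg/L.

13.2 mg/L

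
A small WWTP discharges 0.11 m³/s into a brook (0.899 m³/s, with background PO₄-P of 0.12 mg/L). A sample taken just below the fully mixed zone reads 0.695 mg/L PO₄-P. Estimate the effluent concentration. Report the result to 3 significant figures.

Mass balance: 0.8990·0.1200 + 0.1100·Cₑ = 1.009·0.6950
→ Cₑ = (1.009·0.6950 − 0.8990·0.1200) / 0.1100 = 5.394 mg/L.

5.39 mg/L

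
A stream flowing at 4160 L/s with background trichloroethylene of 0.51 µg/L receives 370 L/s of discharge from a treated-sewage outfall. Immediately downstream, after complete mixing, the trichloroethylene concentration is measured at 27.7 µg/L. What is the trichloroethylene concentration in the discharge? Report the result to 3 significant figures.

333 µg/L

Mass balance: 4160·0.5100 + 370.0·Cₑ = 4530·27.70
→ Cₑ = (4530·27.70 − 4160·0.5100) / 370.0 = 333.4 µg/L.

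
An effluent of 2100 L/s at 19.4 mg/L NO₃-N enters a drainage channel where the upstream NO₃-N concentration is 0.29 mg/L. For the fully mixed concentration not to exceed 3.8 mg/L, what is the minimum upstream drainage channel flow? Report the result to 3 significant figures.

Set C_mix = 3.8: (Q·0.2900 + 2100·19.40) / (Q + 2100) = 3.8
→ Q = 2100·(19.40 − 3.8)/(3.8 − 0.2900) = 9333 L/s.

9330 L/s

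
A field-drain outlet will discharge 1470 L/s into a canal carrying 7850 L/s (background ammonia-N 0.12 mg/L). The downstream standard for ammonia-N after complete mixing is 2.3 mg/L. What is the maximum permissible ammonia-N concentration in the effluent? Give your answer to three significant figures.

At the limit, (Qr·Cr + Qe·Cₑ)/(Qr + Qe) = 2.3:
Cₑ = (9320·2.3 − 7850·0.1200) / 1470 = 13.94 mg/L.

13.9 mg/L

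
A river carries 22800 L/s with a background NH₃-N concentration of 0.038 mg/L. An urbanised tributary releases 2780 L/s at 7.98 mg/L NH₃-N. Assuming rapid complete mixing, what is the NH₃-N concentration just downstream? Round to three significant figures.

Conservation of mass: C = (22800·0.03800 + 2780·7.980) / 25580 = 23050/25580 = 0.9011 mg/L.

0.901 mg/L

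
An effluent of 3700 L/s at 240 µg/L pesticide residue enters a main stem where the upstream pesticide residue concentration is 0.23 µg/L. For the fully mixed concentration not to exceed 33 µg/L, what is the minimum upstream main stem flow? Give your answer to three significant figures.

Set C_mix = 33: (Q·0.2300 + 3700·240.0) / (Q + 3700) = 33
→ Q = 3700·(240.0 − 33)/(33 − 0.2300) = 23370 L/s.

23400 L/s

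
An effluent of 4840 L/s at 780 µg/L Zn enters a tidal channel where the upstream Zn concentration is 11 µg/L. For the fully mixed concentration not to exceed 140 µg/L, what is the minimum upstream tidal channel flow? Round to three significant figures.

Set C_mix = 140: (Q·11.00 + 4840·780.0) / (Q + 4840) = 140
→ Q = 4840·(780.0 − 140)/(140 − 11.00) = 24010 L/s.

24000 L/s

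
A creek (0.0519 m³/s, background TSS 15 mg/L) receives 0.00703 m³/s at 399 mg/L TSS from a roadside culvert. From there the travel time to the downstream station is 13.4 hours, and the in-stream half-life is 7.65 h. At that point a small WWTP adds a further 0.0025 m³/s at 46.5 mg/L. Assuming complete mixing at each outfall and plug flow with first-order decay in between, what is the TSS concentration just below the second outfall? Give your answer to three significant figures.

19.2 mg/L

After mixing, C = (0.05190·15.00 + 0.007030·399.0) / 0.05893 = 3.583/0.05893 = 60.81 mg/L; combined flow 0.05893 m³/s.
Half-life 7.65 h → k = ln 2 / 7.65 = 0.09061 h⁻¹ = 2.175 d⁻¹.
Decay over the reach: 60.81·exp(−kt) = 60.81·0.2970 = 18.06 mg/L.
At the second outfall, C = (0.05893·18.06 + 0.002500·46.50) / (0.05893 + 0.002500) = 19.22 mg/L.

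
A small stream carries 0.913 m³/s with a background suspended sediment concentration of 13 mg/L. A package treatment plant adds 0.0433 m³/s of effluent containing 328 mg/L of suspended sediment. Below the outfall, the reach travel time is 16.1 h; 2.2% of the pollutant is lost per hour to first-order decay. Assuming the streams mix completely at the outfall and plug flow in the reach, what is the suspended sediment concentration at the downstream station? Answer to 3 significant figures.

After mixing, C = (0.9130·13.00 + 0.04330·328.0) / 0.9563 = 26.07/0.9563 = 27.26 mg/L.
2.2%/h lost → k = −ln(1 − 0.022) = 0.02225 h⁻¹.
First-order decay: C = 27.26·exp(−k·t) = 27.26·0.6990 = 19.06 mg/L.

19.1 mg/L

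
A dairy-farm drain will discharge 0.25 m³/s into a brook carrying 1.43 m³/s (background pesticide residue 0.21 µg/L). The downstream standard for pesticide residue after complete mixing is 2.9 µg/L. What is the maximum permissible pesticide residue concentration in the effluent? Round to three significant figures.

18.3 µg/L

At the limit, (Qr·Cr + Qe·Cₑ)/(Qr + Qe) = 2.9:
Cₑ = (1.680·2.9 − 1.430·0.2100) / 0.2500 = 18.29 µg/L.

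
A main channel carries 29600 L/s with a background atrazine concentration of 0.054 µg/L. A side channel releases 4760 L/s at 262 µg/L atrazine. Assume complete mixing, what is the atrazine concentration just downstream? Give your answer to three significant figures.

Mass balance: C = (29600·0.05400 + 4760·262.0) / 34360 = 1249000/34360 = 36.34 µg/L.

36.3 µg/L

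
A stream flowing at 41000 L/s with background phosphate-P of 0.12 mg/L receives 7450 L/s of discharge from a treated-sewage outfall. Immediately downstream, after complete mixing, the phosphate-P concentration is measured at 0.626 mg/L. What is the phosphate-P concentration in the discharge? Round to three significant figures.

Mass balance: 41000·0.1200 + 7450·Cₑ = 48450·0.6260
→ Cₑ = (48450·0.6260 − 41000·0.1200) / 7450 = 3.411 mg/L.

3.41 mg/L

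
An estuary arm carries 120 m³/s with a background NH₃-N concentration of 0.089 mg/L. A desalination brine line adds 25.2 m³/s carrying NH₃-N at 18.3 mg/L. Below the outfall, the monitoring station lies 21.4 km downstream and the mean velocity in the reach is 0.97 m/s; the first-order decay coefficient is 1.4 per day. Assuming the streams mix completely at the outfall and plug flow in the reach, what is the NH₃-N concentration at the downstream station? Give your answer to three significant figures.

2.27 mg/L

After mixing, C = (120.0·0.08900 + 25.20·18.30) / 145.2 = 471.8/145.2 = 3.250 mg/L.
Travel time t = 21.4·1000 / 0.97 = 22060 s = 6.128 h.
Applying C = C₀e^(−kt): 3.250 × 0.6994 = 2.273 mg/L.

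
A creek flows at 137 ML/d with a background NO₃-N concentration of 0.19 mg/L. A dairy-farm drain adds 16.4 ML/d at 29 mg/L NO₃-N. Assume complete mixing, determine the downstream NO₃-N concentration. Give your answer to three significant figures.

3.27 mg/L

Flow-weighted average: C = (137.0·0.1900 + 16.40·29.00) / 153.4 = 501.6/153.4 = 3.270 mg/L.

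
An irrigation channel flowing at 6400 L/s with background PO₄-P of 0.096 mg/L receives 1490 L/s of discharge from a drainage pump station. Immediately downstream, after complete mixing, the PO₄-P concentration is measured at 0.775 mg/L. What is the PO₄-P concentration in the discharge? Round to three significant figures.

Mass balance: 6400·0.09600 + 1490·Cₑ = 7890·0.7750
→ Cₑ = (7890·0.7750 − 6400·0.09600) / 1490 = 3.692 mg/L.

3.69 mg/L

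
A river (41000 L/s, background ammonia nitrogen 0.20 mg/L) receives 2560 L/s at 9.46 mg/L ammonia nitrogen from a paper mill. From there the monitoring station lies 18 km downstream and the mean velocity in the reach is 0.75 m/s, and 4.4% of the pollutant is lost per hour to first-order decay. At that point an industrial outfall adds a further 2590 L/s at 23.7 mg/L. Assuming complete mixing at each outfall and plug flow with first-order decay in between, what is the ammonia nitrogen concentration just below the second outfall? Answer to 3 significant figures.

1.85 mg/L

Conservation of mass: C = (41000·0.2000 + 2560·9.460) / 43560 = 32420/43560 = 0.7442 mg/L; combined flow 43560 L/s.
Travel time t = 18·1000 / 0.75 = 24000 s = 6.667 h.
4.4%/h lost → k = −ln(1 − 0.044) = 0.04500 h⁻¹.
Applying C = C₀e^(−kt): 0.7442 × 0.7408 = 0.5513 mg/L.
At the second outfall, C = (43560·0.5513 + 2590·23.70) / (43560 + 2590) = 1.850 mg/L.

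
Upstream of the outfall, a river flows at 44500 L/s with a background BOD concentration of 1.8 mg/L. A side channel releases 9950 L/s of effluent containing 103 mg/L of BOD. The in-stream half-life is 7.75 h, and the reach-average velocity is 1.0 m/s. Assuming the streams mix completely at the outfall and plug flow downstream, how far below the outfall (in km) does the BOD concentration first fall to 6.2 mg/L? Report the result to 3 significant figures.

Mass balance: C = (44500·1.800 + 9950·103.0) / 54450 = 1105000/54450 = 20.29 mg/L.
Half-life 7.75 h → k = ln 2 / 7.75 = 0.08944 h⁻¹ = 2.147 d⁻¹.
Set 20.29·exp(−k·t) = 6.2 → t = ln(20.29/6.2)/k = 47730 s = 13.26 h.
Distance = v·t = 1.0·47730 = 47730 m = 47.73 km.

47.7 km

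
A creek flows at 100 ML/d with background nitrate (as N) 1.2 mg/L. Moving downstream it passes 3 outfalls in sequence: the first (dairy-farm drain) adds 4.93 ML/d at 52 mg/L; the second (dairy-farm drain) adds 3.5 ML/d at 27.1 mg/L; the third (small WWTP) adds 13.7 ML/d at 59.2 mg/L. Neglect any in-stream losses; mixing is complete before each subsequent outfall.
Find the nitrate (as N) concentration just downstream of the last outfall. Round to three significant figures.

Below outfall 1: Q → 104.9 ML/d, C = (100.0·1.200 + 4.930·52.00)/104.9 = 3.587 mg/L.
Below outfall 2: Q → 108.4 ML/d, C = (104.9·3.587 + 3.500·27.10)/108.4 = 4.346 mg/L.
Below outfall 3: Q → 122.1 ML/d, C = (108.4·4.346 + 13.70·59.20)/122.1 = 10.50 mg/L.

10.5 mg/L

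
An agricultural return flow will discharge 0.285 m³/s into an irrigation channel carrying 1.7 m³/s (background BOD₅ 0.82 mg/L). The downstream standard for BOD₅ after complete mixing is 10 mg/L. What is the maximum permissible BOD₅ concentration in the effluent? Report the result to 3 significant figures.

64.8 mg/L

At the limit, (Qr·Cr + Qe·Cₑ)/(Qr + Qe) = 10:
Cₑ = (1.985·10 − 1.700·0.8200) / 0.2850 = 64.76 mg/L.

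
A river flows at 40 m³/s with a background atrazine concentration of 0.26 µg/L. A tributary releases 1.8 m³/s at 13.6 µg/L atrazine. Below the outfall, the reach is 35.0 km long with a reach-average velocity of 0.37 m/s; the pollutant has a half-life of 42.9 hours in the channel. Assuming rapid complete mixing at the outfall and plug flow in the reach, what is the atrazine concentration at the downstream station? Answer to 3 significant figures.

0.546 µg/L

Mass balance: C = (40.00·0.2600 + 1.800·13.60) / 41.80 = 34.88/41.80 = 0.8344 µg/L.
Travel time t = 35.0·1000 / 0.37 = 94590 s = 26.28 h.
Half-life 42.9 h → k = ln 2 / 42.9 = 0.01616 h⁻¹ = 0.3878 d⁻¹.
First-order decay: C = 0.8344·exp(−k·t) = 0.8344·0.6541 = 0.5458 µg/L.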